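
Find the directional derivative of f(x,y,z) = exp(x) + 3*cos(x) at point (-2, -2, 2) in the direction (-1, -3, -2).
-sqrt(14)*(1 + 3*exp(2)*sin(2))*exp(-2)/14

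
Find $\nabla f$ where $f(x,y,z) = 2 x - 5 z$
(2, 0, -5)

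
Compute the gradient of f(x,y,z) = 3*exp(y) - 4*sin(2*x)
(-8*cos(2*x), 3*exp(y), 0)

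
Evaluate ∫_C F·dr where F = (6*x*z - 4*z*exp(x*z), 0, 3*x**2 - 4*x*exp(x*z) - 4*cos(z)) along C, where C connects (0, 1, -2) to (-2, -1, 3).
-4*sin(2) - 4*sin(3) - 4*exp(-6) + 40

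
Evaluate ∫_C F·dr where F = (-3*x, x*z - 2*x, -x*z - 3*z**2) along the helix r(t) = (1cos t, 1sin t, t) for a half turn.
-pi**3 - pi + 2 + pi**2/4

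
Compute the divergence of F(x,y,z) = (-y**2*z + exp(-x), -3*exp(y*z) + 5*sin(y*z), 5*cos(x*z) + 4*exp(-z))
-5*x*sin(x*z) - 3*z*exp(y*z) + 5*z*cos(y*z) - 4*exp(-z) - exp(-x)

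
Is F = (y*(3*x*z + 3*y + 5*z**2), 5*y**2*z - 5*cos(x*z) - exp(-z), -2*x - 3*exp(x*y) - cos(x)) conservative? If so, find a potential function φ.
No, ∇×F = (-3*x*exp(x*y) - 5*x*sin(x*z) - 5*y**2 - exp(-z), y*(3*x + 10*z) + 3*y*exp(x*y) - sin(x) + 2, -3*x*z - 6*y - 5*z**2 + 5*z*sin(x*z)) ≠ 0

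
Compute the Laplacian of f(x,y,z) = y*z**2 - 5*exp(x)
2*y - 5*exp(x)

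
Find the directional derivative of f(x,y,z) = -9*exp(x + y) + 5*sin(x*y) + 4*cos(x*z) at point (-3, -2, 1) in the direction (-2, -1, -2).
9*exp(-5) + 16*sin(3)/3 + 35*cos(6)/3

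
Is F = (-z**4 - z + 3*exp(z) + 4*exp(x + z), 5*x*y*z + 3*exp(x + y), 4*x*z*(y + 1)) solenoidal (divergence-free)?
No, ∇·F = 5*x*z + 4*x*(y + 1) + 3*exp(x + y) + 4*exp(x + z)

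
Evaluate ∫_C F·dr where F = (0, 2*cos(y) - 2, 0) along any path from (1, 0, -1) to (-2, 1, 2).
-2 + 2*sin(1)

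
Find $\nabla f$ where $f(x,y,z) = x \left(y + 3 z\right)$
(y + 3*z, x, 3*x)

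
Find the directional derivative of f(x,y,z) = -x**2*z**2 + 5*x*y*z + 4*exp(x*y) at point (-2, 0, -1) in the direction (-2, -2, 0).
-3*sqrt(2)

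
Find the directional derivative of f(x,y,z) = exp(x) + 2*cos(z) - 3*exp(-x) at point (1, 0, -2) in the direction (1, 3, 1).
sqrt(11)*(3 + 2*E*sin(2) + exp(2))*exp(-1)/11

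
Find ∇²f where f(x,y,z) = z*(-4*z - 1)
-8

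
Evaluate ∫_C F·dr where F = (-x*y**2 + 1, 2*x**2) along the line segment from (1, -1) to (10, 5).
-111/2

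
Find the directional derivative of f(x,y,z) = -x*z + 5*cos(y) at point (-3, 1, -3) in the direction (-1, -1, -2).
sqrt(6)*(-9 + 5*sin(1))/6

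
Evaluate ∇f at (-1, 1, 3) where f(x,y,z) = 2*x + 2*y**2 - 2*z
(2, 4, -2)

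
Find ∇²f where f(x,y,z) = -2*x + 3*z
0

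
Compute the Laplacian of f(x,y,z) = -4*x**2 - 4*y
-8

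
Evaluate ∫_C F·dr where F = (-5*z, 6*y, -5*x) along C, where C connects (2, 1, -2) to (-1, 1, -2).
-30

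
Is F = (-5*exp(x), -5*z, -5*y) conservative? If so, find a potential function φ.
Yes, F is conservative. φ = -5*y*z - 5*exp(x)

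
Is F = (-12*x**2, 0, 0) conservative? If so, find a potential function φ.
Yes, F is conservative. φ = -4*x**3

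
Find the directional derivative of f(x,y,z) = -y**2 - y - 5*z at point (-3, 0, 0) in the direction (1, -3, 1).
-2*sqrt(11)/11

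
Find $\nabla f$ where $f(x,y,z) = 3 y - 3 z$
(0, 3, -3)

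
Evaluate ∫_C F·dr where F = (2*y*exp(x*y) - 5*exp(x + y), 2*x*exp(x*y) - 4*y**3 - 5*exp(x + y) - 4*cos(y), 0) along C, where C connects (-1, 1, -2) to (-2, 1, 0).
-7*exp(-1) + 2*exp(-2) + 5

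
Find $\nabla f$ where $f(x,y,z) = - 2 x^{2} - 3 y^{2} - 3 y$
(-4*x, -6*y - 3, 0)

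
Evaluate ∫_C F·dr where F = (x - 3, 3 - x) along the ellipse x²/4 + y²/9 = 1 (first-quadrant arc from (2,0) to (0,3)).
13 - 3*pi/2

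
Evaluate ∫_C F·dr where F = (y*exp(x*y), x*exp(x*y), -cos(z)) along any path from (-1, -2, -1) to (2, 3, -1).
-exp(2) + exp(6)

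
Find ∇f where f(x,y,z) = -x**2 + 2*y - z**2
(-2*x, 2, -2*z)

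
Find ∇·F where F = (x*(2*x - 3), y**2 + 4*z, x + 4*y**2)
4*x + 2*y - 3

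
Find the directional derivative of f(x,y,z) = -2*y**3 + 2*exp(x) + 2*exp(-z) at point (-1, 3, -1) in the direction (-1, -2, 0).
2*sqrt(5)*(-1 + 54*E)*exp(-1)/5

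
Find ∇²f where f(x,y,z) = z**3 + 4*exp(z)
6*z + 4*exp(z)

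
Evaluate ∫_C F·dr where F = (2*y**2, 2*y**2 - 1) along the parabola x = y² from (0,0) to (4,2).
58/3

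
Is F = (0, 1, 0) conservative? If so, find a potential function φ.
Yes, F is conservative. φ = y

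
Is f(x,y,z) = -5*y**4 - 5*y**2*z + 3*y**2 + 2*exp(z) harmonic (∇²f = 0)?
No, ∇²f = -60*y**2 - 10*z + 2*exp(z) + 6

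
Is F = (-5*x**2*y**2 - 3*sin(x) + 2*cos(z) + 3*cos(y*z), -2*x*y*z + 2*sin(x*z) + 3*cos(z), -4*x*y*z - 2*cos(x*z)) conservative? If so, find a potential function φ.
No, ∇×F = (2*x*y - 4*x*z - 2*x*cos(x*z) + 3*sin(z), 4*y*z - 3*y*sin(y*z) - 2*z*sin(x*z) - 2*sin(z), 10*x**2*y - 2*y*z + 3*z*sin(y*z) + 2*z*cos(x*z)) ≠ 0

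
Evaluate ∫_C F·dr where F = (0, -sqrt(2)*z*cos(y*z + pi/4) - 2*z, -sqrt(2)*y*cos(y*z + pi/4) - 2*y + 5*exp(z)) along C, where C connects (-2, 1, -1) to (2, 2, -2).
-5*exp(-1) + sqrt(2)*cos(pi/4 + 1) - sqrt(2)*cos(pi/4 + 4) + 5*exp(-2) + 6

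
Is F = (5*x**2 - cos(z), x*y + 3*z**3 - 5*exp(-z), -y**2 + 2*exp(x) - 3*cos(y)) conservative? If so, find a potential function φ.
No, ∇×F = (-2*y - 9*z**2 + 3*sin(y) - 5*exp(-z), -2*exp(x) + sin(z), y) ≠ 0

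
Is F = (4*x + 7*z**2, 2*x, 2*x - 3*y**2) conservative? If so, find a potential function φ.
No, ∇×F = (-6*y, 14*z - 2, 2) ≠ 0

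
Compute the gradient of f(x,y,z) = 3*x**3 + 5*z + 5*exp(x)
(9*x**2 + 5*exp(x), 0, 5)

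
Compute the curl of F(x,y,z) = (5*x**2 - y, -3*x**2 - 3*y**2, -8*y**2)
(-16*y, 0, 1 - 6*x)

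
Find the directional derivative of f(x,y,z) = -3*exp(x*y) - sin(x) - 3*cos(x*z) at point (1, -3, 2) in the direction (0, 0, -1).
-3*sin(2)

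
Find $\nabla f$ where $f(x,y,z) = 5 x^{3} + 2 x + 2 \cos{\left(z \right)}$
(15*x**2 + 2, 0, -2*sin(z))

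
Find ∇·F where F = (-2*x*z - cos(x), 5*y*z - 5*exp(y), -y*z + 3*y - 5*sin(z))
-y + 3*z - 5*exp(y) + sin(x) - 5*cos(z)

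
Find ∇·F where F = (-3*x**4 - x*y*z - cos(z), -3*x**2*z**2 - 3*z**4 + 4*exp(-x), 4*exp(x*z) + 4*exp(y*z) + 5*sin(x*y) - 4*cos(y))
-12*x**3 + 4*x*exp(x*z) - y*z + 4*y*exp(y*z)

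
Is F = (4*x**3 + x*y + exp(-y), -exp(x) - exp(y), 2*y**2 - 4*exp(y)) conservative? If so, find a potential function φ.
No, ∇×F = (4*y - 4*exp(y), 0, -x - exp(x) + exp(-y)) ≠ 0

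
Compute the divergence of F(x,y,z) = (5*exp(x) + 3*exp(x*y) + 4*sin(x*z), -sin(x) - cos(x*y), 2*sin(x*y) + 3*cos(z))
x*sin(x*y) + 3*y*exp(x*y) + 4*z*cos(x*z) + 5*exp(x) - 3*sin(z)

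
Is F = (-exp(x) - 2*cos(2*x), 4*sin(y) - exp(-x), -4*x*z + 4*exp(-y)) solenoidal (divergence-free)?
No, ∇·F = -4*x - exp(x) + 4*sin(2*x) + 4*cos(y)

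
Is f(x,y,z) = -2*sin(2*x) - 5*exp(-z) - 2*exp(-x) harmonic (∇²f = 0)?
No, ∇²f = 8*sin(2*x) - 5*exp(-z) - 2*exp(-x)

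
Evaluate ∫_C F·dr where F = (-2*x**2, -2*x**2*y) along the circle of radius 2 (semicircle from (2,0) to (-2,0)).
32/3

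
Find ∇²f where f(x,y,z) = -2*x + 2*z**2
4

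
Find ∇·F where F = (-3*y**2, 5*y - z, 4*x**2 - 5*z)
0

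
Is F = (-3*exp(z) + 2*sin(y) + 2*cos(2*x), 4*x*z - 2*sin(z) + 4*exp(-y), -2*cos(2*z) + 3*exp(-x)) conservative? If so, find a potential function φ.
No, ∇×F = (-4*x + 2*cos(z), -3*exp(z) + 3*exp(-x), 4*z - 2*cos(y)) ≠ 0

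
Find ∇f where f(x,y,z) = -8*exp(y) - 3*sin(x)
(-3*cos(x), -8*exp(y), 0)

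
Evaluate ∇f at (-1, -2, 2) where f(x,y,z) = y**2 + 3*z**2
(0, -4, 12)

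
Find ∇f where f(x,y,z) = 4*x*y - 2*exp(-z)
(4*y, 4*x, 2*exp(-z))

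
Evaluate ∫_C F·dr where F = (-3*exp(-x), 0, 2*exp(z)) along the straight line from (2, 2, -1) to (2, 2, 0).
2 - 2*exp(-1)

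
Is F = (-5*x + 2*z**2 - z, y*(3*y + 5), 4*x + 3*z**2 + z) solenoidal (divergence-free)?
No, ∇·F = 6*y + 6*z + 1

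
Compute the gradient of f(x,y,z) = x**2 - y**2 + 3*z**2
(2*x, -2*y, 6*z)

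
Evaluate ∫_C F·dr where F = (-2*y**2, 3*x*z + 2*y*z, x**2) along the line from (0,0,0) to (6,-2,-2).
-64/3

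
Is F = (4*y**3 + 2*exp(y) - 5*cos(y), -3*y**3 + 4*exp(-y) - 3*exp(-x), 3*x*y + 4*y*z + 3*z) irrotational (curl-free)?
No, ∇×F = (3*x + 4*z, -3*y, -12*y**2 - 2*exp(y) - 5*sin(y) + 3*exp(-x))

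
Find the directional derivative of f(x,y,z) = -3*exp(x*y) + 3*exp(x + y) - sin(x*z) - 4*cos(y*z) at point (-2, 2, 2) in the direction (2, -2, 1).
-8*exp(-4) - 2*cos(4)/3 - 8*sin(4)/3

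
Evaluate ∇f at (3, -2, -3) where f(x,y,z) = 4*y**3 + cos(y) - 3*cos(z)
(0, sin(2) + 48, -3*sin(3))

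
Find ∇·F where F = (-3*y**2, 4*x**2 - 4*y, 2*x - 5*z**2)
-10*z - 4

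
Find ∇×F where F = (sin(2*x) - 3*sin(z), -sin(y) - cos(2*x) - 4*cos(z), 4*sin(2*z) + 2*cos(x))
(-4*sin(z), 2*sin(x) - 3*cos(z), 2*sin(2*x))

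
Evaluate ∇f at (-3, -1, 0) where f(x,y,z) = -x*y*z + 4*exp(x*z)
(0, 0, -15)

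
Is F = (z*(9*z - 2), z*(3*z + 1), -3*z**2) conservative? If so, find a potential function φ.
No, ∇×F = (-6*z - 1, 18*z - 2, 0) ≠ 0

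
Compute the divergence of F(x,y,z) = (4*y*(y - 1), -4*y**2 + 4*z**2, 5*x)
-8*y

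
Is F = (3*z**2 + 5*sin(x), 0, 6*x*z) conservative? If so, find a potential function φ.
Yes, F is conservative. φ = 3*x*z**2 - 5*cos(x)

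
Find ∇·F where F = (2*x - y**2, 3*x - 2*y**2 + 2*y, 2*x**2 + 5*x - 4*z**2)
-4*y - 8*z + 4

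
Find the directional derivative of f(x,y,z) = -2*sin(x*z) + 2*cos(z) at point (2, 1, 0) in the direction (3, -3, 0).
0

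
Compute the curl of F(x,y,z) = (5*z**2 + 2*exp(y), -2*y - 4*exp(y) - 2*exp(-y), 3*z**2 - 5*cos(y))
(5*sin(y), 10*z, -2*exp(y))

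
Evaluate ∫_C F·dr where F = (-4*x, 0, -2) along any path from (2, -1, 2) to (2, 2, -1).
6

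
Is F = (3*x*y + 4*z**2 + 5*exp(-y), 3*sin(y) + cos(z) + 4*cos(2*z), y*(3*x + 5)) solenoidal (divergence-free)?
No, ∇·F = 3*y + 3*cos(y)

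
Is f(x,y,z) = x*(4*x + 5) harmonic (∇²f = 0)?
No, ∇²f = 8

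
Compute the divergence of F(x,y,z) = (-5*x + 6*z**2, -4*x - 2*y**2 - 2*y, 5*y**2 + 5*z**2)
-4*y + 10*z - 7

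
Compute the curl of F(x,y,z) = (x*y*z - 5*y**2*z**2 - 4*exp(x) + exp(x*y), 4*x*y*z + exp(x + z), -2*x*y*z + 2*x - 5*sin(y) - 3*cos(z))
(-4*x*y - 2*x*z - exp(x + z) - 5*cos(y), x*y - 10*y**2*z + 2*y*z - 2, -x*z - x*exp(x*y) + 10*y*z**2 + 4*y*z + exp(x + z))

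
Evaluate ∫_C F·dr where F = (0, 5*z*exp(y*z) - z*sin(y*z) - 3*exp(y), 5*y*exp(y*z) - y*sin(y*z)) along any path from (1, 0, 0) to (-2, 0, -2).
0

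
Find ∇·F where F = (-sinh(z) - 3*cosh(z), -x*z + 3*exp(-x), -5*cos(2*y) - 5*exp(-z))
5*exp(-z)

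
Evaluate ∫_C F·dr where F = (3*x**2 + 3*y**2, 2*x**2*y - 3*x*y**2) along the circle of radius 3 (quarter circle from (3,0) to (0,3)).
-243*pi/16 - 81/2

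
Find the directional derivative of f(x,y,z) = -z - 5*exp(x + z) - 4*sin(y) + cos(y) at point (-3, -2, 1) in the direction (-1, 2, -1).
sqrt(6)*(exp(2) + 10 + 2*(sin(2) - 4*cos(2))*exp(2))*exp(-2)/6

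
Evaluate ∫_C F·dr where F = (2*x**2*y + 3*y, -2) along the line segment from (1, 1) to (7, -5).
-768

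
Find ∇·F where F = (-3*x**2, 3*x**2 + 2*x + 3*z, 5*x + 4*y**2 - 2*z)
-6*x - 2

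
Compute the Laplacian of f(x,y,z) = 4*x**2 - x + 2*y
8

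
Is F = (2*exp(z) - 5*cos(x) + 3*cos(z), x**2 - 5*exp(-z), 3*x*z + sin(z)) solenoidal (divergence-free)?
No, ∇·F = 3*x + 5*sin(x) + cos(z)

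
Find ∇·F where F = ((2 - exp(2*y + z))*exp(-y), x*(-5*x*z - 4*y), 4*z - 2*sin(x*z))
-2*x*cos(x*z) - 4*x + 4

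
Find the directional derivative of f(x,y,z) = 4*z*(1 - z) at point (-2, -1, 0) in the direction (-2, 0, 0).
0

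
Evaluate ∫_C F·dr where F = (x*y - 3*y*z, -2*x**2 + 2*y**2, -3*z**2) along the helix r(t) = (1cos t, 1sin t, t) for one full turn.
pi**2*(3 - 8*pi)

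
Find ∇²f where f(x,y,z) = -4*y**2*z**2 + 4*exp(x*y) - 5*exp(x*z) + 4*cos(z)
4*x**2*exp(x*y) - 5*x**2*exp(x*z) + 4*y**2*exp(x*y) - 8*y**2 - 5*z**2*exp(x*z) - 8*z**2 - 4*cos(z)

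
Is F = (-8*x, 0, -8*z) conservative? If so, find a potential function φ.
Yes, F is conservative. φ = -4*x**2 - 4*z**2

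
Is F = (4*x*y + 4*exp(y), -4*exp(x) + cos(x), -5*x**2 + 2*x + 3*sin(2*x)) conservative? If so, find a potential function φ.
No, ∇×F = (0, 10*x - 6*cos(2*x) - 2, -4*x - 4*exp(x) - 4*exp(y) - sin(x)) ≠ 0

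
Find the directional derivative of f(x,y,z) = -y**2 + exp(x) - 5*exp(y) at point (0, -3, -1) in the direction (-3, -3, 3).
sqrt(3)*(5 - 7*exp(3))*exp(-3)/3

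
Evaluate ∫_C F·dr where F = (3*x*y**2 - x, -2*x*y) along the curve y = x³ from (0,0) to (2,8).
-110/7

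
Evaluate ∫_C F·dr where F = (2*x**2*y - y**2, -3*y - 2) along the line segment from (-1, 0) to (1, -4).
-88/3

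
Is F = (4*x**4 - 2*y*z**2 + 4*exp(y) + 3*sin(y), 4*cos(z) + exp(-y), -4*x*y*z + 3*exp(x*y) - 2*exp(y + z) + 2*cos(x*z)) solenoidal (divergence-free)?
No, ∇·F = (2*(8*x**3 - 2*x*y - x*sin(x*z) - exp(y + z))*exp(y) - 1)*exp(-y)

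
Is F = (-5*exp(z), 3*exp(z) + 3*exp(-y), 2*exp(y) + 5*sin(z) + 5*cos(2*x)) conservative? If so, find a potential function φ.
No, ∇×F = (2*exp(y) - 3*exp(z), -5*exp(z) + 10*sin(2*x), 0) ≠ 0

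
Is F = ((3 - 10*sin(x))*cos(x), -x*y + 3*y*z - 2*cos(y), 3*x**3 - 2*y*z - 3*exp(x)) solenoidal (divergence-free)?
No, ∇·F = -x - 2*y + 3*z - 3*sin(x) + 2*sin(y) - 10*cos(2*x)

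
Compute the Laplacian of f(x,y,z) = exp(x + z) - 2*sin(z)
2*exp(x + z) + 2*sin(z)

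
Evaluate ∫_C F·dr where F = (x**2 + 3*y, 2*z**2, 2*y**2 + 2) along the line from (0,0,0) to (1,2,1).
28/3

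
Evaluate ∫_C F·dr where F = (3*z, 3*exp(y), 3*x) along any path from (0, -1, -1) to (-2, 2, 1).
-6 - 3*exp(-1) + 3*exp(2)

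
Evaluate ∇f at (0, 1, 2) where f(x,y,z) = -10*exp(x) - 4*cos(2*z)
(-10, 0, 8*sin(4))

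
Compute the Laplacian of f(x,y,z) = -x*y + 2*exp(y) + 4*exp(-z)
2*exp(y) + 4*exp(-z)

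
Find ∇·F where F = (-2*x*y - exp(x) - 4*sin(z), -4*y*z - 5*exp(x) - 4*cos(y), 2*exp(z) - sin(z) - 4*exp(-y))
-2*y - 4*z - exp(x) + 2*exp(z) + 4*sin(y) - cos(z)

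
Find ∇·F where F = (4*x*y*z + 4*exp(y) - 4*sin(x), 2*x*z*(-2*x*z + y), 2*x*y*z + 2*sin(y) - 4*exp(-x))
2*x*y + 2*x*z + 4*y*z - 4*cos(x)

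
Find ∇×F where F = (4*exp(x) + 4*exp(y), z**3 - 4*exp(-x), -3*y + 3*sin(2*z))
(-3*z**2 - 3, 0, -4*exp(y) + 4*exp(-x))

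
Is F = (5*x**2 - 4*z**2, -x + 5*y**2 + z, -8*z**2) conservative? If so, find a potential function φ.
No, ∇×F = (-1, -8*z, -1) ≠ 0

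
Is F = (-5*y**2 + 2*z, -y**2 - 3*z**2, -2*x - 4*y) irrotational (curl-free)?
No, ∇×F = (6*z - 4, 4, 10*y)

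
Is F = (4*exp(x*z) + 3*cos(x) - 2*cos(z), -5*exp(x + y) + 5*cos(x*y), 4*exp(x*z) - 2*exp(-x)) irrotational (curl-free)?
No, ∇×F = (0, 4*x*exp(x*z) - 4*z*exp(x*z) + 2*sin(z) - 2*exp(-x), -5*y*sin(x*y) - 5*exp(x + y))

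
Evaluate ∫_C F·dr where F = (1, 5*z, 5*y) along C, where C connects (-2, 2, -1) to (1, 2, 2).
33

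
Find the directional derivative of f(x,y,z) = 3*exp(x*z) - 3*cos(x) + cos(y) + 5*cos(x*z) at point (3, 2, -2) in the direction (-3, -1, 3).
sqrt(19)*(75*exp(6)*sin(6) - 9*exp(6)*sin(3) + 45 + exp(6)*sin(2))*exp(-6)/19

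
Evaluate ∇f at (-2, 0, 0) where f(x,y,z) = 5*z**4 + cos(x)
(sin(2), 0, 0)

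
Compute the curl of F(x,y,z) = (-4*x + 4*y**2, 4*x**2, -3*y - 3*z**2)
(-3, 0, 8*x - 8*y)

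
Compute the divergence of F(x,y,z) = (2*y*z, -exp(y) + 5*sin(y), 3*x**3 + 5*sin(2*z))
-exp(y) + 5*cos(y) + 10*cos(2*z)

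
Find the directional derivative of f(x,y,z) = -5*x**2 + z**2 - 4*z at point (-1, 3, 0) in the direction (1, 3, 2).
sqrt(14)/7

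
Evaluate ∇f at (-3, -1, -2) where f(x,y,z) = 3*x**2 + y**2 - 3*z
(-18, -2, -3)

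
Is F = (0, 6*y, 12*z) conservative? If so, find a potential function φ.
Yes, F is conservative. φ = 3*y**2 + 6*z**2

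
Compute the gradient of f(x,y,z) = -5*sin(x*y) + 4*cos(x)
(-5*y*cos(x*y) - 4*sin(x), -5*x*cos(x*y), 0)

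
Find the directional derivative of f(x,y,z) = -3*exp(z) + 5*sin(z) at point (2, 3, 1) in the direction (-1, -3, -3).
3*sqrt(19)*(-5*cos(1) + 3*E)/19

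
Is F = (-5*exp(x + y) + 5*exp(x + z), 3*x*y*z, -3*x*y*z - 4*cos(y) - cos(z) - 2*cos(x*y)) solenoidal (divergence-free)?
No, ∇·F = -3*x*y + 3*x*z - 5*exp(x + y) + 5*exp(x + z) + sin(z)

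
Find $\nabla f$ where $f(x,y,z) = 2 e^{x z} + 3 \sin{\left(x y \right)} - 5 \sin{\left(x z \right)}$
(3*y*cos(x*y) + 2*z*exp(x*z) - 5*z*cos(x*z), 3*x*cos(x*y), x*(2*exp(x*z) - 5*cos(x*z)))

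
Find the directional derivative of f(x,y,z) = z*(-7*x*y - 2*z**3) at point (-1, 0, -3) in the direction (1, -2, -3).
-303*sqrt(14)/7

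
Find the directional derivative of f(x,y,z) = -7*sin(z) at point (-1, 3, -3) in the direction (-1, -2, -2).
14*cos(3)/3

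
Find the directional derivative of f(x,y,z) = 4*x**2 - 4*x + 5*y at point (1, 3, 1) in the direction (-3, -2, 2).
-22*sqrt(17)/17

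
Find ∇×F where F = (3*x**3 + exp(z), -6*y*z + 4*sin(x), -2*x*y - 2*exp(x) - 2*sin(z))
(-2*x + 6*y, 2*y + 2*exp(x) + exp(z), 4*cos(x))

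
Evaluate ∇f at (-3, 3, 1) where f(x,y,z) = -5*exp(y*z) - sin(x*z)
(-cos(3), -5*exp(3), -15*exp(3) + 3*cos(3))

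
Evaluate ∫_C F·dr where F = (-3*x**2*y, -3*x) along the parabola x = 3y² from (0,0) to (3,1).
-183/7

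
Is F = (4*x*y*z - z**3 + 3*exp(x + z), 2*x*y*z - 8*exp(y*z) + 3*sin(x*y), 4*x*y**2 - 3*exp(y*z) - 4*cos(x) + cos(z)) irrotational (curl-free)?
No, ∇×F = (6*x*y + 8*y*exp(y*z) - 3*z*exp(y*z), 4*x*y - 4*y**2 - 3*z**2 + 3*exp(x + z) - 4*sin(x), -4*x*z + 2*y*z + 3*y*cos(x*y))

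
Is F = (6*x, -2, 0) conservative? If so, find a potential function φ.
Yes, F is conservative. φ = 3*x**2 - 2*y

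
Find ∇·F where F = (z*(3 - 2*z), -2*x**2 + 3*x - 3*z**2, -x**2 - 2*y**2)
0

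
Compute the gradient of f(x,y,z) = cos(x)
(-sin(x), 0, 0)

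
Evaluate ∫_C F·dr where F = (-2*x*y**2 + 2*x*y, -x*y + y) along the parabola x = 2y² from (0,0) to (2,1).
8/15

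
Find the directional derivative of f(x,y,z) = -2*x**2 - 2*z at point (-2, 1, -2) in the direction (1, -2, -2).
4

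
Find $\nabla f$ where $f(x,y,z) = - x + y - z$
(-1, 1, -1)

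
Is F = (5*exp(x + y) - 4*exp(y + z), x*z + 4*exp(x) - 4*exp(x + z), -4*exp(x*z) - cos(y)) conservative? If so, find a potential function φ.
No, ∇×F = (-x + 4*exp(x + z) + sin(y), 4*z*exp(x*z) - 4*exp(y + z), z + 4*exp(x) - 5*exp(x + y) - 4*exp(x + z) + 4*exp(y + z)) ≠ 0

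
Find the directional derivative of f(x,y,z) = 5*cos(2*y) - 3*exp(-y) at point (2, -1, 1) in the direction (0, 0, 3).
0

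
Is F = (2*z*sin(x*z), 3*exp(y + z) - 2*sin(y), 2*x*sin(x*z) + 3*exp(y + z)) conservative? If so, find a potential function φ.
Yes, F is conservative. φ = 3*exp(y + z) + 2*cos(y) - 2*cos(x*z)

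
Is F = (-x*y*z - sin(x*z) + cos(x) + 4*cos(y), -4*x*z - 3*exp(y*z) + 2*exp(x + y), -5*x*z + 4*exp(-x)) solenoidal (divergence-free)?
No, ∇·F = -5*x - y*z - 3*z*exp(y*z) - z*cos(x*z) + 2*exp(x + y) - sin(x)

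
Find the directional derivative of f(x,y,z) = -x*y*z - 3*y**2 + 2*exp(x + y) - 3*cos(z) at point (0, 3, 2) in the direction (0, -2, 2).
sqrt(2)*(-exp(3) + 3*sin(2)/2 + 9)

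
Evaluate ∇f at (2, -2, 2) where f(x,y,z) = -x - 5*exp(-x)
(-1 + 5*exp(-2), 0, 0)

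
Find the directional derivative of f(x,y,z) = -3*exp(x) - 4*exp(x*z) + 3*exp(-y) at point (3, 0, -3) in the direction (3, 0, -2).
3*sqrt(13)*(20 - 3*exp(12))*exp(-9)/13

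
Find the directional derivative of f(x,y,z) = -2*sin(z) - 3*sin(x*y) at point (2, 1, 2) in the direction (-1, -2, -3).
3*sqrt(14)*cos(2)/2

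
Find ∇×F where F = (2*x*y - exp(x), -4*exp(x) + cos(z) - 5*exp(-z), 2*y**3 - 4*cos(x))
(6*y**2 + sin(z) - 5*exp(-z), -4*sin(x), -2*x - 4*exp(x))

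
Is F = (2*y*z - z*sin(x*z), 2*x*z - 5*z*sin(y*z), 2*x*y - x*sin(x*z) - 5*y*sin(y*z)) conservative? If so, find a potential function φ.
Yes, F is conservative. φ = 2*x*y*z + cos(x*z) + 5*cos(y*z)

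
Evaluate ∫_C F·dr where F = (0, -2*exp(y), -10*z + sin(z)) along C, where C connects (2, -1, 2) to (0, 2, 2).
2*(1 - exp(3))*exp(-1)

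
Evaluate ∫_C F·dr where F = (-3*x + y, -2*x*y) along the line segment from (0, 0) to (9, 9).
-567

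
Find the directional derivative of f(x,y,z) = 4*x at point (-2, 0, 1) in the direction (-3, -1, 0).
-6*sqrt(10)/5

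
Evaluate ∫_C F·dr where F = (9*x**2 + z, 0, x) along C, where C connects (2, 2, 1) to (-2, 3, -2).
-46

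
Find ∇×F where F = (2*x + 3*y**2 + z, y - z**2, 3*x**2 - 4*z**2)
(2*z, 1 - 6*x, -6*y)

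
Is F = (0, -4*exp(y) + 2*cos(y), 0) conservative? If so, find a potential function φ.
Yes, F is conservative. φ = -4*exp(y) + 2*sin(y)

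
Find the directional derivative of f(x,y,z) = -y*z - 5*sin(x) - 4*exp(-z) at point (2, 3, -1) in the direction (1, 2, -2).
-8*E/3 - 5*cos(2)/3 + 8/3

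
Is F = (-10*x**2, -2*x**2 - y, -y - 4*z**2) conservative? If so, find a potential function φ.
No, ∇×F = (-1, 0, -4*x) ≠ 0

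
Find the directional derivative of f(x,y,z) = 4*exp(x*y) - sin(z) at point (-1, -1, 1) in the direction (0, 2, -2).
sqrt(2)*(-4*E + cos(1))/2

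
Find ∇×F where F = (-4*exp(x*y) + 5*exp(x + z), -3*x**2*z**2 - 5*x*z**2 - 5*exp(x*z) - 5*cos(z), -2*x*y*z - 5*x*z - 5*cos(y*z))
(6*x**2*z + 8*x*z + 5*x*exp(x*z) + 5*z*sin(y*z) - 5*sin(z), 2*y*z + 5*z + 5*exp(x + z), -6*x*z**2 + 4*x*exp(x*y) - 5*z**2 - 5*z*exp(x*z))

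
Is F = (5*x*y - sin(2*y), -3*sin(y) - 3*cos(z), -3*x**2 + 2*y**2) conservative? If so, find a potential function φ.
No, ∇×F = (4*y - 3*sin(z), 6*x, -5*x + 2*cos(2*y)) ≠ 0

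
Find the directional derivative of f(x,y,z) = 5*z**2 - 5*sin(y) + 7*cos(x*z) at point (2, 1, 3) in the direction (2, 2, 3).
2*sqrt(17)*(-5*cos(1) - 42*sin(6) + 45)/17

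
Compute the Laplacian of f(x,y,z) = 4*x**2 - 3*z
8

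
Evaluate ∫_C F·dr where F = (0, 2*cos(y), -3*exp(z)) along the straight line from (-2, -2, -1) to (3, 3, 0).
-3 + 2*sin(3) + 3*exp(-1) + 2*sin(2)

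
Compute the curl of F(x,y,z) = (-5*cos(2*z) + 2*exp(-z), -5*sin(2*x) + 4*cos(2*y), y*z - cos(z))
(z, 10*sin(2*z) - 2*exp(-z), -10*cos(2*x))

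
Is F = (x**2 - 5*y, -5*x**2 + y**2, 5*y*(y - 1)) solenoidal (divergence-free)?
No, ∇·F = 2*x + 2*y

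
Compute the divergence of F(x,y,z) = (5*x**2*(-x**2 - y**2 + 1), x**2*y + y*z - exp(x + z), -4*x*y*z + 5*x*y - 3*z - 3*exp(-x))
-20*x**3 + x**2 - 10*x*y**2 - 4*x*y + 10*x + z - 3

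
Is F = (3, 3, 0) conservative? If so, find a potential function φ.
Yes, F is conservative. φ = 3*x + 3*y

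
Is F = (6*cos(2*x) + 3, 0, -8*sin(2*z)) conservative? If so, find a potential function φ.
Yes, F is conservative. φ = 3*x + 3*sin(2*x) + 4*cos(2*z)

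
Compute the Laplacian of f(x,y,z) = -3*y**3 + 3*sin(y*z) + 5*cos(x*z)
-5*x**2*cos(x*z) - 3*y**2*sin(y*z) - 18*y - 3*z**2*sin(y*z) - 5*z**2*cos(x*z)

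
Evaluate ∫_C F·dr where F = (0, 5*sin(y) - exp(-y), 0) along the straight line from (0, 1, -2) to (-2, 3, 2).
(-exp(2) + 1 + 5*(cos(1) - cos(3))*exp(3))*exp(-3)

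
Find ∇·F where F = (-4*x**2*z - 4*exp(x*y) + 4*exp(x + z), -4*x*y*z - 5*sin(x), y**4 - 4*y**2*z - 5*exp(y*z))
-12*x*z - 4*y**2 - 4*y*exp(x*y) - 5*y*exp(y*z) + 4*exp(x + z)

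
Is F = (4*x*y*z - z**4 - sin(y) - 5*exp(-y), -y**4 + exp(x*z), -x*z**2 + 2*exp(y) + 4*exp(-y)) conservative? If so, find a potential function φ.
No, ∇×F = (-x*exp(x*z) + 2*exp(y) - 4*exp(-y), 4*x*y - 4*z**3 + z**2, -4*x*z + z*exp(x*z) + cos(y) - 5*exp(-y)) ≠ 0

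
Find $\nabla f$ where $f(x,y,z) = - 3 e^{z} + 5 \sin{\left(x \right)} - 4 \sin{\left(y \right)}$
(5*cos(x), -4*cos(y), -3*exp(z))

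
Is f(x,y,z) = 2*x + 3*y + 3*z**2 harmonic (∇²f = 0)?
No, ∇²f = 6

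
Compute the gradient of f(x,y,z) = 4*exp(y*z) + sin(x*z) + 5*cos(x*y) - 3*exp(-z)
(-5*y*sin(x*y) + z*cos(x*z), -5*x*sin(x*y) + 4*z*exp(y*z), x*cos(x*z) + 4*y*exp(y*z) + 3*exp(-z))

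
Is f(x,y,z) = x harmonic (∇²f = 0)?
Yes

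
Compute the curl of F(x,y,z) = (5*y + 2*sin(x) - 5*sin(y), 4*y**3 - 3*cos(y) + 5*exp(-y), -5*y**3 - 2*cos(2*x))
(-15*y**2, -4*sin(2*x), 5*cos(y) - 5)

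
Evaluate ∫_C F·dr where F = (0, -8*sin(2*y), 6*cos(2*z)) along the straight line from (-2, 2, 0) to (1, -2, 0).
0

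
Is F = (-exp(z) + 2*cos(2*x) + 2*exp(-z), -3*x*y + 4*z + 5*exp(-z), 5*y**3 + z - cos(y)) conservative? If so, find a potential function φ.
No, ∇×F = (15*y**2 + sin(y) - 4 + 5*exp(-z), sinh(z) - 3*cosh(z), -3*y) ≠ 0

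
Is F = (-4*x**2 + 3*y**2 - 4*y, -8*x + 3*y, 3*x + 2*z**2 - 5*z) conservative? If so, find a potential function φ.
No, ∇×F = (0, -3, -6*y - 4) ≠ 0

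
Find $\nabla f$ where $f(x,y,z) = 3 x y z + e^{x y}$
(y*(3*z + exp(x*y)), x*(3*z + exp(x*y)), 3*x*y)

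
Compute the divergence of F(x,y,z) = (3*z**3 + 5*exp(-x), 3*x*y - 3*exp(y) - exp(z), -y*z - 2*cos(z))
3*x - y - 3*exp(y) + 2*sin(z) - 5*exp(-x)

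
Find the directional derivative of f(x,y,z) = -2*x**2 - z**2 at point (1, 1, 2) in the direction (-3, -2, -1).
8*sqrt(14)/7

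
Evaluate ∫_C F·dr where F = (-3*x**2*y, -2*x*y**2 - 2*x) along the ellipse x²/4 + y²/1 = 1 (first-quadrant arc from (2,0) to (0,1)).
pi/4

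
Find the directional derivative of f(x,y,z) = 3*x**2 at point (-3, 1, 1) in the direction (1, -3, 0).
-9*sqrt(10)/5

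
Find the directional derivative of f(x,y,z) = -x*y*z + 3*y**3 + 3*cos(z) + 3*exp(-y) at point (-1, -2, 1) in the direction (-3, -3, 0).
3*sqrt(2)*(-13 + exp(2))/2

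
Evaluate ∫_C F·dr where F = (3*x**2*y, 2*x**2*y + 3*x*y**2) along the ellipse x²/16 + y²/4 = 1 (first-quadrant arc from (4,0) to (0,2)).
32 - 18*pi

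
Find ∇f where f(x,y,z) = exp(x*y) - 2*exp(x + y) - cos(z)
(y*exp(x*y) - 2*exp(x + y), x*exp(x*y) - 2*exp(x + y), sin(z))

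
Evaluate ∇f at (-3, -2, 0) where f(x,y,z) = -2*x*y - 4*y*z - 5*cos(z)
(4, 6, 8)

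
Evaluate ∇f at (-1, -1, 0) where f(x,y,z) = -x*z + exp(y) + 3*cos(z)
(0, exp(-1), 1)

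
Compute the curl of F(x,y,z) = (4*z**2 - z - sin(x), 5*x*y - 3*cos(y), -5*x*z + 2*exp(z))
(0, 13*z - 1, 5*y)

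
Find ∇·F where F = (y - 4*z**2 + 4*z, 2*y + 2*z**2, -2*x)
2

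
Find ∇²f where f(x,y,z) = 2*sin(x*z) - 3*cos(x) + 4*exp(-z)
-2*x**2*sin(x*z) - 2*z**2*sin(x*z) + 3*cos(x) + 4*exp(-z)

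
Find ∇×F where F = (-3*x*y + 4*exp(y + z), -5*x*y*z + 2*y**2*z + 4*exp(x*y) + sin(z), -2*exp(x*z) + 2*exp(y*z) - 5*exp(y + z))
(5*x*y - 2*y**2 + 2*z*exp(y*z) - 5*exp(y + z) - cos(z), 2*z*exp(x*z) + 4*exp(y + z), 3*x - 5*y*z + 4*y*exp(x*y) - 4*exp(y + z))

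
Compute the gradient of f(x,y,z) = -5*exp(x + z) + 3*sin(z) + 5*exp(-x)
(-(5*exp(2*x + z) + 5)*exp(-x), 0, -5*exp(x + z) + 3*cos(z))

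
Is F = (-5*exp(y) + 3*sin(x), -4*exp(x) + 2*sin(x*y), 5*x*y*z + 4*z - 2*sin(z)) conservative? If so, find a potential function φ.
No, ∇×F = (5*x*z, -5*y*z, 2*y*cos(x*y) - 4*exp(x) + 5*exp(y)) ≠ 0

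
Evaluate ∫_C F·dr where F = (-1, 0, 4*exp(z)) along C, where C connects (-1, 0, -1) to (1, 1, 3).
-2 - 4*exp(-1) + 4*exp(3)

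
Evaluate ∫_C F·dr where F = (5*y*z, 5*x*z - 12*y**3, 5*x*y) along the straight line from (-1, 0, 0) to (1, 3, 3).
-198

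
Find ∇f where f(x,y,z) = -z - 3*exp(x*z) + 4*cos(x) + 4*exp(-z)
(-3*z*exp(x*z) - 4*sin(x), 0, -3*x*exp(x*z) - 1 - 4*exp(-z))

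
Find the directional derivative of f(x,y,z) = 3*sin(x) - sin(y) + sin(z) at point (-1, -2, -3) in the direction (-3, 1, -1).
-sqrt(11)*(cos(3) + cos(2) + 9*cos(1))/11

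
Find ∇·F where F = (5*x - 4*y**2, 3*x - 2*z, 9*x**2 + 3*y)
5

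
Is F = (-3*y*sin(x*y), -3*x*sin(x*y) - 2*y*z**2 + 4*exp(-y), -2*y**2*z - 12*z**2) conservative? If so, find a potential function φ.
Yes, F is conservative. φ = -y**2*z**2 - 4*z**3 + 3*cos(x*y) - 4*exp(-y)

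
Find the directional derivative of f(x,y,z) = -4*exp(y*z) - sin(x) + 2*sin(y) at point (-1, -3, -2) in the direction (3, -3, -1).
-3*sqrt(19)*(2*cos(3) + cos(1) + 12*exp(6))/19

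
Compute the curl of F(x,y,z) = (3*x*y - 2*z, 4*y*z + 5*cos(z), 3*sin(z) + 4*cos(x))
(-4*y + 5*sin(z), 4*sin(x) - 2, -3*x)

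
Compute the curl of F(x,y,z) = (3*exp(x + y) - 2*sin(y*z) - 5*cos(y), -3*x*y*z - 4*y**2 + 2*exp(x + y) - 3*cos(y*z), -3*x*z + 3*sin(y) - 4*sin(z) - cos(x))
(3*x*y - 3*y*sin(y*z) + 3*cos(y), -2*y*cos(y*z) + 3*z - sin(x), -3*y*z + 2*z*cos(y*z) - exp(x + y) - 5*sin(y))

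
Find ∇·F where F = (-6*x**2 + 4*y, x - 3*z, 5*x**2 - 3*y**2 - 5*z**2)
-12*x - 10*z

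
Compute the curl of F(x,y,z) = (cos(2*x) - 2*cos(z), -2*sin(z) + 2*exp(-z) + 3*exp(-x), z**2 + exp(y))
(exp(y) + 2*cos(z) + 2*exp(-z), 2*sin(z), -3*exp(-x))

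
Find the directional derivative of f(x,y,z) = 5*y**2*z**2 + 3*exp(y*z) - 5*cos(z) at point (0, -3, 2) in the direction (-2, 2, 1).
-20 + exp(-6) + 5*sin(2)/3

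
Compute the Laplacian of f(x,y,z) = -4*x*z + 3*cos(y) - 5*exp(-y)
-3*cos(y) - 5*exp(-y)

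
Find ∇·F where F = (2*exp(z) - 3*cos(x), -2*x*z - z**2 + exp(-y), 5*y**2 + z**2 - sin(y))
2*z + 3*sin(x) - exp(-y)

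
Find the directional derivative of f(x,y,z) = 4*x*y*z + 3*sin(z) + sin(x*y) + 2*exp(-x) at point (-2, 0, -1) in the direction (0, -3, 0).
-6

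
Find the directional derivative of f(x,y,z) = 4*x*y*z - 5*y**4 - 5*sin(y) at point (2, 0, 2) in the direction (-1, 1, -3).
sqrt(11)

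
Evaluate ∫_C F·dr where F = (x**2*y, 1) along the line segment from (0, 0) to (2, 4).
12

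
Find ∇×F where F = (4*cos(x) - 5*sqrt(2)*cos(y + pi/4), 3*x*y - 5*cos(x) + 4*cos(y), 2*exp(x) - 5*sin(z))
(0, -2*exp(x), 3*y + 5*sin(x) - 5*sqrt(2)*sin(y + pi/4))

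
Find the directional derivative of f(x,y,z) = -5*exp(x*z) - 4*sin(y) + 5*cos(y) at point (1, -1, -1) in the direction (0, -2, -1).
sqrt(5)*(-2*E*(-4*cos(1) + 5*sin(1)) + 5)*exp(-1)/5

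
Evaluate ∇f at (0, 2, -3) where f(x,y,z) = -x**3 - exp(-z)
(0, 0, exp(3))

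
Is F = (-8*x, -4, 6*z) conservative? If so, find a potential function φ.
Yes, F is conservative. φ = -4*x**2 - 4*y + 3*z**2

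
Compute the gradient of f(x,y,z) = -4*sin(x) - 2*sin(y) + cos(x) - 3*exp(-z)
(-sin(x) - 4*cos(x), -2*cos(y), 3*exp(-z))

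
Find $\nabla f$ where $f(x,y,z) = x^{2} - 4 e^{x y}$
(2*x - 4*y*exp(x*y), -4*x*exp(x*y), 0)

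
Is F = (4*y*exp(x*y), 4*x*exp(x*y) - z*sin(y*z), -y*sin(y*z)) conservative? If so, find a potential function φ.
Yes, F is conservative. φ = 4*exp(x*y) + cos(y*z)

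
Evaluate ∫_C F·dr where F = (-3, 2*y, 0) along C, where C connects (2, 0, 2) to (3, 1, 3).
-2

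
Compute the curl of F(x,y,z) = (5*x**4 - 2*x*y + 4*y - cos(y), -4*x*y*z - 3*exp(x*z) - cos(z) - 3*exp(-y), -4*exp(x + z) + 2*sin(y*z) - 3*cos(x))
(4*x*y + 3*x*exp(x*z) + 2*z*cos(y*z) - sin(z), 4*exp(x + z) - 3*sin(x), 2*x - 4*y*z - 3*z*exp(x*z) - sin(y) - 4)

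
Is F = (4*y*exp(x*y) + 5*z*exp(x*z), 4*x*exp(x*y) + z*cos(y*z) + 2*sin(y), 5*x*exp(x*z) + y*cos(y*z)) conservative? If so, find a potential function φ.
Yes, F is conservative. φ = 4*exp(x*y) + 5*exp(x*z) + sin(y*z) - 2*cos(y)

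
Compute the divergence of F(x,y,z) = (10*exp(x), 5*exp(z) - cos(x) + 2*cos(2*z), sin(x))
10*exp(x)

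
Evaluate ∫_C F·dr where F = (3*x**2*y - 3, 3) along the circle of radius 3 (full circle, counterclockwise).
-243*pi/4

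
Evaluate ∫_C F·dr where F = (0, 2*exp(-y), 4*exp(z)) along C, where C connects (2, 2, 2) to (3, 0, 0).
-4*exp(2) + 2*exp(-2) + 2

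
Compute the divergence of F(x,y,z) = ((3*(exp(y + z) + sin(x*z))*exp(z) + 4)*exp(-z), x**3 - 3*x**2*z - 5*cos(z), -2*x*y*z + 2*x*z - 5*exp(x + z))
-2*x*y + 2*x + 3*z*cos(x*z) - 5*exp(x + z)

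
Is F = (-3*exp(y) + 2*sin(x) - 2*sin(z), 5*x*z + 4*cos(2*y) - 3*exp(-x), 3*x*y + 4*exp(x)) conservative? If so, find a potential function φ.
No, ∇×F = (-2*x, -3*y - 4*exp(x) - 2*cos(z), 5*z + 3*exp(y) + 3*exp(-x)) ≠ 0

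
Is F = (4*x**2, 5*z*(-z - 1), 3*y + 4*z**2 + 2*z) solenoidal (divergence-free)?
No, ∇·F = 8*x + 8*z + 2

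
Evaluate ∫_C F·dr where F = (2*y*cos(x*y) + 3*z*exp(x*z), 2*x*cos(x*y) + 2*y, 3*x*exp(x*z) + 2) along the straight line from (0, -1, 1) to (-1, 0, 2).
-2 + 3*exp(-2)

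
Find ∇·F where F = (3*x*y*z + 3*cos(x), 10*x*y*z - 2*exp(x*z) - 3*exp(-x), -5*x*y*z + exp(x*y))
-5*x*y + 10*x*z + 3*y*z - 3*sin(x)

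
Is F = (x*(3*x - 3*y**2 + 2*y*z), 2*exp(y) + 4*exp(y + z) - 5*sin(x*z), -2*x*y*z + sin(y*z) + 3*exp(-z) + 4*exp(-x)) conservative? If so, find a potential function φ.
No, ∇×F = (-2*x*z + 5*x*cos(x*z) + z*cos(y*z) - 4*exp(y + z), 2*(y*(x + z)*exp(x) + 2)*exp(-x), 2*x*(3*y - z) - 5*z*cos(x*z)) ≠ 0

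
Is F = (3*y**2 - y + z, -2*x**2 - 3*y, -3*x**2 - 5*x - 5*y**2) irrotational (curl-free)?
No, ∇×F = (-10*y, 6*x + 6, -4*x - 6*y + 1)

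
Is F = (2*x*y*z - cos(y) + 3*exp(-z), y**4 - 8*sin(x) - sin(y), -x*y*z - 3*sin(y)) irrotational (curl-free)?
No, ∇×F = (-x*z - 3*cos(y), 2*x*y + y*z - 3*exp(-z), -2*x*z - sin(y) - 8*cos(x))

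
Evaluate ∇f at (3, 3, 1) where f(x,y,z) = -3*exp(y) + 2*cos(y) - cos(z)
(0, -3*exp(3) - 2*sin(3), sin(1))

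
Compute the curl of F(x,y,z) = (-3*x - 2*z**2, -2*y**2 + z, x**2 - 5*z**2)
(-1, -2*x - 4*z, 0)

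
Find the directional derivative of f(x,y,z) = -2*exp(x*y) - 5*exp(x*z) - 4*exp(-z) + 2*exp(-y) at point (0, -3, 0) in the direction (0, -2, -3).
4*sqrt(13)*(-3 + exp(3))/13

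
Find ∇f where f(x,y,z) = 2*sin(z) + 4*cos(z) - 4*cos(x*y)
(4*y*sin(x*y), 4*x*sin(x*y), -4*sin(z) + 2*cos(z))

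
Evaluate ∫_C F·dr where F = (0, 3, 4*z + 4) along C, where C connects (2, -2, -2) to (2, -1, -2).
3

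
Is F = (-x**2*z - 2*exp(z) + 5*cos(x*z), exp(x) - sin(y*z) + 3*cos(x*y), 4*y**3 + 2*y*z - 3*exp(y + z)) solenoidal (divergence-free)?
No, ∇·F = -2*x*z - 3*x*sin(x*y) + 2*y - 5*z*sin(x*z) - z*cos(y*z) - 3*exp(y + z)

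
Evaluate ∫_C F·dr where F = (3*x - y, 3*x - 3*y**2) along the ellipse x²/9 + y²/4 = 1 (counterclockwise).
24*pi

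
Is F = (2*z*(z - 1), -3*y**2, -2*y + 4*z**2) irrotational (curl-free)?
No, ∇×F = (-2, 4*z - 2, 0)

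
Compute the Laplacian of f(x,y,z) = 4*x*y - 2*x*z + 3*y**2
6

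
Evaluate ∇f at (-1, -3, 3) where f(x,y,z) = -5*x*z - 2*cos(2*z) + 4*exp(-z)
(-15, 0, 4*sin(6) - 4*exp(-3) + 5)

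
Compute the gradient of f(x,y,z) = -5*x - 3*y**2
(-5, -6*y, 0)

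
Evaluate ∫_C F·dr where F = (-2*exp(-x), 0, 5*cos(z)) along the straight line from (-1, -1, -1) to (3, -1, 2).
-2*E + 2*exp(-3) + 5*sin(1) + 5*sin(2)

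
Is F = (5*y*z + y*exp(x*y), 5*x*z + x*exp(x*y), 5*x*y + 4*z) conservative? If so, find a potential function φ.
Yes, F is conservative. φ = 5*x*y*z + 2*z**2 + exp(x*y)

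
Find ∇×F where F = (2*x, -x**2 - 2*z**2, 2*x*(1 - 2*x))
(4*z, 8*x - 2, -2*x)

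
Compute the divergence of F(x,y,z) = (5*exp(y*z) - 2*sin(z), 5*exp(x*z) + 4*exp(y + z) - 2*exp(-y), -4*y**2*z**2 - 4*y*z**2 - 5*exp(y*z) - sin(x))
-8*y**2*z - 8*y*z - 5*y*exp(y*z) + 4*exp(y + z) + 2*exp(-y)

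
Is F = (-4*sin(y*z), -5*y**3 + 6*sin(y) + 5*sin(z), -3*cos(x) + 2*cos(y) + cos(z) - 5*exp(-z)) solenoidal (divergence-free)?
No, ∇·F = -15*y**2 - sin(z) + 6*cos(y) + 5*exp(-z)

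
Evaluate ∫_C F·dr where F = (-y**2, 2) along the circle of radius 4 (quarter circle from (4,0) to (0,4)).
152/3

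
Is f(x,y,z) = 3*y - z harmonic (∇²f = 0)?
Yes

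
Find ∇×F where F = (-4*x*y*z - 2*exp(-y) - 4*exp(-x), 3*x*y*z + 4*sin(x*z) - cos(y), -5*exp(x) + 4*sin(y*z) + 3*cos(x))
(-3*x*y - 4*x*cos(x*z) + 4*z*cos(y*z), -4*x*y + 5*exp(x) + 3*sin(x), (z*(4*x + 3*y + 4*cos(x*z))*exp(y) - 2)*exp(-y))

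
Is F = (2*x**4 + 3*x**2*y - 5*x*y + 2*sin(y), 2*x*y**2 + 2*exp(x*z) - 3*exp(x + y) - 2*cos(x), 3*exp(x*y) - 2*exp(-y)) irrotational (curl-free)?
No, ∇×F = (3*x*exp(x*y) - 2*x*exp(x*z) + 2*exp(-y), -3*y*exp(x*y), -3*x**2 + 5*x + 2*y**2 + 2*z*exp(x*z) - 3*exp(x + y) + 2*sin(x) - 2*cos(y))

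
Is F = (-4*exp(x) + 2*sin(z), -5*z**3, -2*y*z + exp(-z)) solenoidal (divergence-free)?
No, ∇·F = -2*y - 4*exp(x) - exp(-z)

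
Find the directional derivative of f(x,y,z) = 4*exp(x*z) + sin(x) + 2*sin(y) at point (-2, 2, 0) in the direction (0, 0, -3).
8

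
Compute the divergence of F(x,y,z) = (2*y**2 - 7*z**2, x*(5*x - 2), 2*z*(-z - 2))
-4*z - 4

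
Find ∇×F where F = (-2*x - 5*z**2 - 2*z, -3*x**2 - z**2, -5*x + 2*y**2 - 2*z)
(4*y + 2*z, 3 - 10*z, -6*x)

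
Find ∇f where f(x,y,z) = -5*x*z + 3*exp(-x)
(-5*z - 3*exp(-x), 0, -5*x)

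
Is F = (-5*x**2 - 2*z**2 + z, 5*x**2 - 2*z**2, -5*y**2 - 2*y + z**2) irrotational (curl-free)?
No, ∇×F = (-10*y + 4*z - 2, 1 - 4*z, 10*x)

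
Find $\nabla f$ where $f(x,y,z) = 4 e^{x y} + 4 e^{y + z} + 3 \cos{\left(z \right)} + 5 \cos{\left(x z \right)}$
(4*y*exp(x*y) - 5*z*sin(x*z), 4*x*exp(x*y) + 4*exp(y + z), -5*x*sin(x*z) + 4*exp(y + z) - 3*sin(z))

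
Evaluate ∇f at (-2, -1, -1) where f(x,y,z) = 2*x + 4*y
(2, 4, 0)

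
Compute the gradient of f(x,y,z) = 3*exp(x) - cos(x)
(3*exp(x) + sin(x), 0, 0)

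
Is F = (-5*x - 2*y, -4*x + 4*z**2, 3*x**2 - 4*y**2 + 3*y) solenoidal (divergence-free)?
No, ∇·F = -5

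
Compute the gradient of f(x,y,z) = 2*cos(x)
(-2*sin(x), 0, 0)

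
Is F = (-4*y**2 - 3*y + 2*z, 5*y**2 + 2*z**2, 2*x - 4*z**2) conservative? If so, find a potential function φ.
No, ∇×F = (-4*z, 0, 8*y + 3) ≠ 0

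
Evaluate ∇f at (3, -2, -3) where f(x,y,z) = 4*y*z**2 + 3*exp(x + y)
(3*E, 3*E + 36, 48)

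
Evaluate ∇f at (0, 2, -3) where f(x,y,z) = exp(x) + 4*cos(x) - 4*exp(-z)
(1, 0, 4*exp(3))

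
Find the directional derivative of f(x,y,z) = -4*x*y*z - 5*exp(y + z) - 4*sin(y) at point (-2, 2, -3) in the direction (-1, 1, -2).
sqrt(6)*(-80*E - 4*E*cos(2) + 5)*exp(-1)/6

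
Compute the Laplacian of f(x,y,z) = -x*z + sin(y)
-sin(y)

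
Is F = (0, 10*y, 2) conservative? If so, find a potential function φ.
Yes, F is conservative. φ = 5*y**2 + 2*z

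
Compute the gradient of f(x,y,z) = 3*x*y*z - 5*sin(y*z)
(3*y*z, z*(3*x - 5*cos(y*z)), y*(3*x - 5*cos(y*z)))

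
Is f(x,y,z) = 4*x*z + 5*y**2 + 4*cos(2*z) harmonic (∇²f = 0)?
No, ∇²f = 10 - 16*cos(2*z)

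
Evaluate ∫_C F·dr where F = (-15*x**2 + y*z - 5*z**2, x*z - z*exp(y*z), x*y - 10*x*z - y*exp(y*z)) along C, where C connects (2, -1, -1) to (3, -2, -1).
-96 - exp(2) + E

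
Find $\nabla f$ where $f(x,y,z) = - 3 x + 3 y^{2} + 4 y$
(-3, 6*y + 4, 0)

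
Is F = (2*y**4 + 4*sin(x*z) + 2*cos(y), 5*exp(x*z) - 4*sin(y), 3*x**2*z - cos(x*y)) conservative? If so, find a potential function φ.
No, ∇×F = (x*(-5*exp(x*z) + sin(x*y)), -6*x*z + 4*x*cos(x*z) - y*sin(x*y), -8*y**3 + 5*z*exp(x*z) + 2*sin(y)) ≠ 0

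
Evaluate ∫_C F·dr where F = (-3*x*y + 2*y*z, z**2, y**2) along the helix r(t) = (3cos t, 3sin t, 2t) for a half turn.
3*pi*(-3*pi - 5)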